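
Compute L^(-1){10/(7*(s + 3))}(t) 10*exp(-3*t)/7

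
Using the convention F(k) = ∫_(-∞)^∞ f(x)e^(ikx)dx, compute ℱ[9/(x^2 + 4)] 9*pi*exp(-2*Abs(k))/2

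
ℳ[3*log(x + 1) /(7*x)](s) -3*pi*csc(pi*s) /(7*s - 7) 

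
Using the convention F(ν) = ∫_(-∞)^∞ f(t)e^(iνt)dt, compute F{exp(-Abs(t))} 2/(ν^2 + 1)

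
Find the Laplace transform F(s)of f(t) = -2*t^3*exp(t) -12/(s - 1)^4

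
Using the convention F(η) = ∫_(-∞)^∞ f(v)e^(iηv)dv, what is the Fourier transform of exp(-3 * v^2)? sqrt(3) * sqrt(pi) * exp(-η^2/12)/3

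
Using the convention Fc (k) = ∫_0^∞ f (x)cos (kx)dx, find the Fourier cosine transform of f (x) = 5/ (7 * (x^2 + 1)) 5 * pi * exp (-k)/14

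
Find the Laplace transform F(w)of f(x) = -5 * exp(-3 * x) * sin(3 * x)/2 -15/(2 * (w + 3)^2 + 18)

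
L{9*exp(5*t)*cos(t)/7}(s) 9*(s - 5)/(7*((s - 5)^2 + 1))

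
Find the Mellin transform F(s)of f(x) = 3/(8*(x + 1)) 3*pi*csc(pi*s)/8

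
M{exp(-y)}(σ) gamma(σ)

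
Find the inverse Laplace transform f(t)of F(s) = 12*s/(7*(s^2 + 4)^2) 3*t*sin(2*t)/7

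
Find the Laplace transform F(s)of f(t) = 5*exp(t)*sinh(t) 5/(s*(s - 2))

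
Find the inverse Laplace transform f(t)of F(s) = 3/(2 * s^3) 3 * t^2/4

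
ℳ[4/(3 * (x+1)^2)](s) -4 * pi * (s - 1)/(3 * sin(pi * s))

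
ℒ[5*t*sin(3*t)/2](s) 15*s/(s^2+9)^2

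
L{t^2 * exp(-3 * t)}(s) 2/(s + 3)^3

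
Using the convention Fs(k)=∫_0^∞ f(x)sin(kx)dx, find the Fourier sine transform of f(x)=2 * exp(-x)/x 2 * atan(k)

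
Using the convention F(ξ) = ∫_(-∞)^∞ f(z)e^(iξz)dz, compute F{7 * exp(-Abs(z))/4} 7/(2 * (ξ^2 + 1))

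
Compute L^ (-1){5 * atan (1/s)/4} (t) 5 * sin (t)/ (4 * t)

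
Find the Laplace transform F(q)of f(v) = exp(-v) 1/(q + 1)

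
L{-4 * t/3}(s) -4/(3 * s^2)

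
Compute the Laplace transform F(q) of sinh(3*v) 3/(q^2 - 9) 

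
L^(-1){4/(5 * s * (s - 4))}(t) 2 * exp(2 * t) * sinh(2 * t)/5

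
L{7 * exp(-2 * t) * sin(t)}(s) 7/((s+2)^2+1)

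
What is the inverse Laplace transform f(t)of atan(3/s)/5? sin(3*t)/(5*t)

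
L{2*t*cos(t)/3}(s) 2*(s^2 - 1)/(3*(s^2 + 1)^2)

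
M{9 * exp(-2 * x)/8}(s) 9 * gamma(s)/(8 * 2^s)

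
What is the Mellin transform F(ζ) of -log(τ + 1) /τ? pi*csc(pi*ζ) /(ζ - 1) 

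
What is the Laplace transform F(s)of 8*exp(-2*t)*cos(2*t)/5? 8*(s + 2)/(5*((s + 2)^2 + 4))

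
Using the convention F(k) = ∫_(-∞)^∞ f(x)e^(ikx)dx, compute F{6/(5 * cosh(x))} 6 * pi/(5 * cosh(pi * k/2))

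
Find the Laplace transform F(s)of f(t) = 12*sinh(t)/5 12/(5*(s^2 - 1))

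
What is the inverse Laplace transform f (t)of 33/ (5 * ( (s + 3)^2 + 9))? 11 * exp (-3 * t) * sin (3 * t)/5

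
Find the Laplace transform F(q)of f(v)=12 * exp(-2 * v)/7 12/(7 * (q + 2))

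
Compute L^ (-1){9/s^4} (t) 3*t^3/2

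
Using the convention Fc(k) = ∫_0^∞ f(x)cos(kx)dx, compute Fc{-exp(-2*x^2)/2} -sqrt(2)*sqrt(pi)*exp(-k^2/8)/8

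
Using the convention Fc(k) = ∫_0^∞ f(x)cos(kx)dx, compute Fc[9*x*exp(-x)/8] 9*(1 - k^2)/(8*(k^2+1)^2)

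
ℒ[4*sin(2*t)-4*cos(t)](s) 8/(s^2 + 4)-4*s/(s^2 + 1)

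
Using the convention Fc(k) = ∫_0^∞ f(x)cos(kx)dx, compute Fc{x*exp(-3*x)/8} (9 - k^2)/(8*(k^2 + 9)^2)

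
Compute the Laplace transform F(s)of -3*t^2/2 -3/s^3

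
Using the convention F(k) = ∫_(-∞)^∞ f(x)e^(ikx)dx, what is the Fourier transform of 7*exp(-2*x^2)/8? 7*sqrt(2)*sqrt(pi)*exp(-k^2/8)/16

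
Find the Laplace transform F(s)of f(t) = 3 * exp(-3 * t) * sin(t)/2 3/(2 * ((s + 3)^2 + 1))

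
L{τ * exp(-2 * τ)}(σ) (σ + 2)^(-2)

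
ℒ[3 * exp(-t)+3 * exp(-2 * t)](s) 3/(s+1)+3/(s+2)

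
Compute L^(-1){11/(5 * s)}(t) 11/5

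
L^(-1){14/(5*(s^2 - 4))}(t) 7*sinh(2*t)/5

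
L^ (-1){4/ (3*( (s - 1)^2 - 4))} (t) 2*exp (t)*sinh (2*t)/3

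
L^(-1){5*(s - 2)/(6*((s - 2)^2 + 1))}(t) 5*exp(2*t)*cos(t)/6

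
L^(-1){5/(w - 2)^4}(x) 5*x^3*exp(2*x)/6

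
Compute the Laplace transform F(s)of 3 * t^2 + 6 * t 6/s^2 + 6/s^3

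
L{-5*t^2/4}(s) -5/(2*s^3)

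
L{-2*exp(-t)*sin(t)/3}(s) -2/(3*(s + 1)^2 + 3)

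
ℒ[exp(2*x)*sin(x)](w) 1/((w - 2)^2 + 1)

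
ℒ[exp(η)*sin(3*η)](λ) 3/((λ - 1)^2 + 9)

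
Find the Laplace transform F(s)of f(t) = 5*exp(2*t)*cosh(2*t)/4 5*(s - 2)/(4*s*(s - 4))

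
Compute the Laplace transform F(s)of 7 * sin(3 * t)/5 21/(5 * (s^2 + 9))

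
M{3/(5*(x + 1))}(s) 3*pi*csc(pi*s)/5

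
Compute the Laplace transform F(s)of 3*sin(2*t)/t 3*atan(2/s)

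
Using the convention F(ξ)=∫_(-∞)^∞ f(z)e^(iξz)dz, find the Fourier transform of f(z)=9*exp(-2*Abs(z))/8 9/(2*(ξ^2+4))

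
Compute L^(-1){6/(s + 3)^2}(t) 6 * t * exp(-3 * t)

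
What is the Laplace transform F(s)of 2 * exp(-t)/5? 2/(5 * (s + 1))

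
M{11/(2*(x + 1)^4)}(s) 11*gamma(s)*gamma(4 - s)/12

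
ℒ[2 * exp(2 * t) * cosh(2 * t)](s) 2 * (s - 2)/(s * (s - 4))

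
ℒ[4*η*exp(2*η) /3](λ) 4/(3*(λ - 2) ^2) 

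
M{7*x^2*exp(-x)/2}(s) 7*gamma(s + 2)/2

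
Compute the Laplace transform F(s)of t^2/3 2/(3 * s^3)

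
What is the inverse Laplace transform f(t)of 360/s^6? 3*t^5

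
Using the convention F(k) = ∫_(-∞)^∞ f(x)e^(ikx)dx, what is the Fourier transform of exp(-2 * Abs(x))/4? 1/(k^2 + 4)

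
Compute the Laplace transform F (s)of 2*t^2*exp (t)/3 4/ (3*(s - 1)^3)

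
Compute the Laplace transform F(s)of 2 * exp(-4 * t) 2/(s + 4)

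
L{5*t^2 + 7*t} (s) 7/s^2 + 10/s^3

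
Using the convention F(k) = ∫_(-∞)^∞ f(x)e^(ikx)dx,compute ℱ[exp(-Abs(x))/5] 2/(5*(k^2 + 1))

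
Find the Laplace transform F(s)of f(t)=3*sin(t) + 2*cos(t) 3/(s^2 + 1) + 2*s/(s^2 + 1)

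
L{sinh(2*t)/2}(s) 1/(s^2-4)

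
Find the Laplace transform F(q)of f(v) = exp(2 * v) 1/(q - 2)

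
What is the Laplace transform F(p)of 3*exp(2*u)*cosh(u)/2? 3*(p - 2)/(2*((p - 2)^2 - 1))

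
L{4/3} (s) 4/ (3*s)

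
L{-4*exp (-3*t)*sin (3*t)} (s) -12/ ( (s + 3)^2 + 9)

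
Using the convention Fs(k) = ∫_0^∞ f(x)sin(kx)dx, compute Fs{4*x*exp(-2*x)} 16*k/(k^2 + 4)^2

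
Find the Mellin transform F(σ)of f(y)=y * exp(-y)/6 gamma(σ + 1)/6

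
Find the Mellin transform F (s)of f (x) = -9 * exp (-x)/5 -9 * gamma (s)/5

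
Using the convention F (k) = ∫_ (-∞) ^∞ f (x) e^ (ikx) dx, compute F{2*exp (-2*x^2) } sqrt (2)*sqrt (pi)*exp (-k^2/8) 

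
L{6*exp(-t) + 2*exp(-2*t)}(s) 6/(s + 1) + 2/(s + 2)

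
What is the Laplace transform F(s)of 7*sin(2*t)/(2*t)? 7*atan(2/s)/2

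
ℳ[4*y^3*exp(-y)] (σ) 4*gamma(σ + 3)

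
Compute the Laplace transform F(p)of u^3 6/p^4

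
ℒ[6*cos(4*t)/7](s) 6*s/(7*(s^2 + 16))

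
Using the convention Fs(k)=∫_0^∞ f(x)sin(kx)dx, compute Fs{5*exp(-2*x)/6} 5*k/(6*(k^2+4))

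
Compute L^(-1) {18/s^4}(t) 3*t^3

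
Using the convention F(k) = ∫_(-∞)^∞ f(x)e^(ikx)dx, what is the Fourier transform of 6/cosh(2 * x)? 3 * pi/cosh(pi * k/4)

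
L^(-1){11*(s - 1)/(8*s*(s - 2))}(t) 11*exp(t)*cosh(t)/8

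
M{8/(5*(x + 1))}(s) 8*pi*csc(pi*s)/5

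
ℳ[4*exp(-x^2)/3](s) 2*gamma(s/2)/3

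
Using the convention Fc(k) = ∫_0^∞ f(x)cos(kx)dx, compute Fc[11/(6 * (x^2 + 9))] 11 * pi * exp(-3 * k)/36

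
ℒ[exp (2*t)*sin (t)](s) 1/ ( (s - 2)^2+1)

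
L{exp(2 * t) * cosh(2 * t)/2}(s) (s - 2)/(2 * s * (s - 4))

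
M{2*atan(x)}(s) -pi*sec(pi*s/2)/s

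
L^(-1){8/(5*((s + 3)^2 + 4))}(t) 4*exp(-3*t)*sin(2*t)/5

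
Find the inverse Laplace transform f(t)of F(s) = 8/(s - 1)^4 4*t^3*exp(t)/3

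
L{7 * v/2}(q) 7/(2 * q^2)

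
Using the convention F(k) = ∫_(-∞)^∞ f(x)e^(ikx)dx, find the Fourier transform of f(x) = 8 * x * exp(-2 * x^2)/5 sqrt(2) * I * sqrt(pi) * k * exp(-k^2/8)/5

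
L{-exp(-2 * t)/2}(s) -1/(2 * s + 4)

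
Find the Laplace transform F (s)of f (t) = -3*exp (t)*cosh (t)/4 3*(1 - s)/ (4*s*(s - 2))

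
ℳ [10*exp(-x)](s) 10*gamma(s)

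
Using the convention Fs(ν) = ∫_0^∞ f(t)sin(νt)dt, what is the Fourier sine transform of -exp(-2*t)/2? -ν/(2*ν^2 + 8)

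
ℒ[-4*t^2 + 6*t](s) 6/s^2 - 8/s^3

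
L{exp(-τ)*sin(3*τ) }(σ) 3/((σ+1) ^2+9) 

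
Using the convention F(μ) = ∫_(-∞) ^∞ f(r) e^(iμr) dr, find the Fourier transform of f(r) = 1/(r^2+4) pi * exp(-2 * Abs(μ) ) /2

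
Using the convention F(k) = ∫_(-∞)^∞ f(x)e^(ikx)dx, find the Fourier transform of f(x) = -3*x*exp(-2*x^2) -3*sqrt(2)*I*sqrt(pi)*k*exp(-k^2/8)/8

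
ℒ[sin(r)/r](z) atan(1/z)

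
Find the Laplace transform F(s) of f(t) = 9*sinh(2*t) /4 9/(2*(s^2 - 4) ) 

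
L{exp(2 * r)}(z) 1/(z - 2)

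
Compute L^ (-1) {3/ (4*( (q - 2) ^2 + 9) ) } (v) exp (2*v)*sin (3*v) /4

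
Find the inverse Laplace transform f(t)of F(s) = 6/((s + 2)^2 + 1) 6*exp(-2*t)*sin(t)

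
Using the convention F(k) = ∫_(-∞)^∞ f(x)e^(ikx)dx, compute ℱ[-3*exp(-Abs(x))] -6/(k^2 + 1)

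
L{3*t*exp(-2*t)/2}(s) 3/(2*(s + 2)^2)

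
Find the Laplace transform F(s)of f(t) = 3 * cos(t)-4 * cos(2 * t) 3 * s/(s^2+1)-4 * s/(s^2+4)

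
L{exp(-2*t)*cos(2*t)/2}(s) (s+2)/(2*((s+2)^2+4))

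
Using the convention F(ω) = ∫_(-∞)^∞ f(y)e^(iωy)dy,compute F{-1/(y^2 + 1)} -pi * exp(-Abs(ω))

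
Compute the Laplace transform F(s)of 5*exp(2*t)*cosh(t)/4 5*(s - 2)/(4*((s - 2)^2 - 1))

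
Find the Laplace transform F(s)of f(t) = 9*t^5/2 540/s^6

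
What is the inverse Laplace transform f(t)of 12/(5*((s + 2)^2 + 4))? 6*exp(-2*t)*sin(2*t)/5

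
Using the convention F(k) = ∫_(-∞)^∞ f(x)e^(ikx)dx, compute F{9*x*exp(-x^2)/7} 9*I*sqrt(pi)*k*exp(-k^2/4)/14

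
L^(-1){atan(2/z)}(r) sin(2 * r)/r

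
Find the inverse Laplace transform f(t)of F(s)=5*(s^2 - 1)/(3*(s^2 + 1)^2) 5*t*cos(t)/3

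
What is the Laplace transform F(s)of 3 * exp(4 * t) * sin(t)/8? 3/(8 * ((s - 4)^2+1))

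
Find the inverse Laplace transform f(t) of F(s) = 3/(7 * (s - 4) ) 3 * exp(4 * t) /7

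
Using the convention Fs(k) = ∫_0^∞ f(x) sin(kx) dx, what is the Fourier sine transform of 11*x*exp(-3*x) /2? 33*k/(k^2+9) ^2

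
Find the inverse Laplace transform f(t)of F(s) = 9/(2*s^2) 9*t/2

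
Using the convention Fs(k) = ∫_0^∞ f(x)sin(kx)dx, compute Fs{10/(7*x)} 5*pi/7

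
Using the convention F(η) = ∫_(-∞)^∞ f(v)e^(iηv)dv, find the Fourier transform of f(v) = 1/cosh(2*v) pi/(2*cosh(pi*η/4))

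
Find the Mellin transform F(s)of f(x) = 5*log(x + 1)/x -5*pi*csc(pi*s)/(s - 1)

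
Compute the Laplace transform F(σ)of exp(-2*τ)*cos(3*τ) (σ+2)/((σ+2)^2+9)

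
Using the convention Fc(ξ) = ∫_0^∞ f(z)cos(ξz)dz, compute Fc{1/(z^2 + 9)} pi * exp(-3 * ξ)/6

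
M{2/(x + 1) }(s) 2*pi*csc(pi*s) 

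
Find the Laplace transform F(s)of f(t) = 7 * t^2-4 14/s^3-4/s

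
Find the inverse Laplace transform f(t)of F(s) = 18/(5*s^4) 3*t^3/5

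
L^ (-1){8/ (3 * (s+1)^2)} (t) 8 * t * exp (-t)/3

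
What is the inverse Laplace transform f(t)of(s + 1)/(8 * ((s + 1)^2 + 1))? exp(-t) * cos(t)/8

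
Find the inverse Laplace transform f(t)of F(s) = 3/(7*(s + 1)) 3*exp(-t)/7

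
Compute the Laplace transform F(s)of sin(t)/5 1/(5 * (s^2+1))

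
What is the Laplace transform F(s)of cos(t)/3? s/(3*(s^2 + 1))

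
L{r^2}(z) 2/z^3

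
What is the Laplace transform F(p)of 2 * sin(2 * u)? 4/(p^2 + 4)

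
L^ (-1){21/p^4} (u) 7 * u^3/2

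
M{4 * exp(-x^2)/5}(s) 2 * gamma(s/2)/5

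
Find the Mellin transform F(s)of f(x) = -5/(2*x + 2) -5*pi*csc(pi*s)/2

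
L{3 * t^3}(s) 18/s^4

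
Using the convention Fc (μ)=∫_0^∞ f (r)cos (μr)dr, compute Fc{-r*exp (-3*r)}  (μ^2 - 9)/ (μ^2+9)^2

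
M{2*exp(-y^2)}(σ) gamma(σ/2)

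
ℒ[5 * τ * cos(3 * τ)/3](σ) 5 * (σ^2 - 9)/(3 * (σ^2 + 9)^2)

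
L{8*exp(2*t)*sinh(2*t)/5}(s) 16/(5*s*(s - 4))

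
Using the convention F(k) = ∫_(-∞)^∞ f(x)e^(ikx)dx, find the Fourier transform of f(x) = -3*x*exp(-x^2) -3*I*sqrt(pi)*k*exp(-k^2/4)/2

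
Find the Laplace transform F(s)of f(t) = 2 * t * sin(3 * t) 12 * s/(s^2 + 9)^2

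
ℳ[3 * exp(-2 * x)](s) 3 * gamma(s)/2^s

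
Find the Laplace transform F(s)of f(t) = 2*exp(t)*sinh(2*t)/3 4/(3*((s - 1)^2 - 4))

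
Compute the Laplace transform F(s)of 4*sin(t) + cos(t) s/(s^2 + 1) + 4/(s^2 + 1)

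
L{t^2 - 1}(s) 2/s^3 - 1/s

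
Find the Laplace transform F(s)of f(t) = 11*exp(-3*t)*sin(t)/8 11/(8*((s + 3)^2 + 1))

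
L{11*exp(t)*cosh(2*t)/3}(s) 11*(s - 1)/(3*((s - 1)^2 - 4))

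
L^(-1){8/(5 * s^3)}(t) 4 * t^2/5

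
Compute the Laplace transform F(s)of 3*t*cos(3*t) 3*(s^2-9)/(s^2 + 9)^2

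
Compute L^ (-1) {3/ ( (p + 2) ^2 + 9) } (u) exp (-2 * u) * sin (3 * u) 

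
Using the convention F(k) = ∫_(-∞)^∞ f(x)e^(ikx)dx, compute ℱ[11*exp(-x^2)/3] 11*sqrt(pi)*exp(-k^2/4)/3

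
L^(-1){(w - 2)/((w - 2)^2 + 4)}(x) exp(2 * x) * cos(2 * x)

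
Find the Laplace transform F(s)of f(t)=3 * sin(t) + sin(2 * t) 3/(s^2 + 1) + 2/(s^2 + 4)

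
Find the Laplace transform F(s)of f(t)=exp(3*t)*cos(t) (s - 3)/((s - 3)^2 + 1)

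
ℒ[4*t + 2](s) 4/s^2 + 2/s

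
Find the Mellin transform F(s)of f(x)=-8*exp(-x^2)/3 -4*gamma(s/2)/3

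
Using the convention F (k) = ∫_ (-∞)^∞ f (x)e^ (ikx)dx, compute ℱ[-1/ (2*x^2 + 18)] -pi*exp (-3*Abs (k))/6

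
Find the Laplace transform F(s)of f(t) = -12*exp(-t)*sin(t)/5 -12/(5*(s + 1)^2 + 5)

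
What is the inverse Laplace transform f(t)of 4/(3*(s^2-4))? 2*sinh(2*t)/3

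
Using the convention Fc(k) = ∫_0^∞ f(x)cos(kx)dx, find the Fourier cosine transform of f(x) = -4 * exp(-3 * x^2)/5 -2 * sqrt(3) * sqrt(pi) * exp(-k^2/12)/15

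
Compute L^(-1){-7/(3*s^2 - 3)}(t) -7*sinh(t)/3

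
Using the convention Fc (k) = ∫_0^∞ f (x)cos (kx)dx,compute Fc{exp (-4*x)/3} 4/ (3*(k^2+16))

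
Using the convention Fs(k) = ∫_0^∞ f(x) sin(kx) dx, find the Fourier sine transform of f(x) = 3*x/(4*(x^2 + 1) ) 3*pi*exp(-k) /8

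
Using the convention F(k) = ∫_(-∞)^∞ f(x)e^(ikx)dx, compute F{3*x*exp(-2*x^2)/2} 3*sqrt(2)*I*sqrt(pi)*k*exp(-k^2/8)/16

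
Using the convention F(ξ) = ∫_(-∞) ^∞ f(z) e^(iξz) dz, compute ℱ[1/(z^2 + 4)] pi*exp(-2*Abs(ξ) ) /2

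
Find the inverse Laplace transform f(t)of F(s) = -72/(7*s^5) -3*t^4/7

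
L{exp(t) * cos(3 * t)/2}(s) (s - 1)/(2 * ((s - 1)^2 + 9))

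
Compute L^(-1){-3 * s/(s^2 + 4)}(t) -3 * cos(2 * t)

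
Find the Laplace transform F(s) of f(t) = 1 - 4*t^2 1/s - 8/s^3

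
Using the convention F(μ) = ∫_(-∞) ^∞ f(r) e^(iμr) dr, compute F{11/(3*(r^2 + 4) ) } 11*pi*exp(-2*Abs(μ) ) /6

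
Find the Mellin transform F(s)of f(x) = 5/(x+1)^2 -5 * pi * (s - 1)/sin(pi * s)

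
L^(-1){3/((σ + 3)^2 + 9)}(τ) exp(-3*τ)*sin(3*τ)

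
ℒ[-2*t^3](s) -12/s^4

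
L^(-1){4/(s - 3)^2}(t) 4 * t * exp(3 * t)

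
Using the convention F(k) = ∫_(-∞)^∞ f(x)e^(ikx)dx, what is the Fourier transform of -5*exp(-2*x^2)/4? -5*sqrt(2)*sqrt(pi)*exp(-k^2/8)/8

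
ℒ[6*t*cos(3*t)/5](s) 6*(s^2 - 9)/(5*(s^2 + 9)^2)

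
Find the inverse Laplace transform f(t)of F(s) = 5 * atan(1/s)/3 5 * sin(t)/(3 * t)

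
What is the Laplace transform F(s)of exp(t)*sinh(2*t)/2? 1/((s - 1)^2 - 4)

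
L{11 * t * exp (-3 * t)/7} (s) 11/ (7 * (s + 3)^2)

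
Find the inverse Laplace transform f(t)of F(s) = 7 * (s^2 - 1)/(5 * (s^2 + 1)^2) 7 * t * cos(t)/5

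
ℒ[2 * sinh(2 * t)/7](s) 4/(7 * (s^2 - 4))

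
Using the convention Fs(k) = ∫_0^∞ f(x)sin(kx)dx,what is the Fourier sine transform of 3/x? 3*pi/2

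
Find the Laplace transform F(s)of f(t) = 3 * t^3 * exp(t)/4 9/(2 * (s - 1)^4)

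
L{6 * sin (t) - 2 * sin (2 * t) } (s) 6/ (s^2 + 1) - 4/ (s^2 + 4) 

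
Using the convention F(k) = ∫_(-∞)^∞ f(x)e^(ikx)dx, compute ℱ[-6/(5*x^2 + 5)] -6*pi*exp(-Abs(k))/5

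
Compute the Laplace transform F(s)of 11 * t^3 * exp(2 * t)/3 22/(s - 2)^4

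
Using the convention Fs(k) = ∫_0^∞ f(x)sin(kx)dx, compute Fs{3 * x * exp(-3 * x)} 18 * k/(k^2 + 9)^2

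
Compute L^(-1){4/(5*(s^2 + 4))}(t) 2*sin(2*t)/5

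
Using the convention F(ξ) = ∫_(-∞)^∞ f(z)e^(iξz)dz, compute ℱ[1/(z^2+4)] pi*exp(-2*Abs(ξ))/2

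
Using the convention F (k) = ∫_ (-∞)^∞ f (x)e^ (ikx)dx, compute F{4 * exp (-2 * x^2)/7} 2 * sqrt (2) * sqrt (pi) * exp (-k^2/8)/7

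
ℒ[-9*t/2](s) -9/ (2*s^2)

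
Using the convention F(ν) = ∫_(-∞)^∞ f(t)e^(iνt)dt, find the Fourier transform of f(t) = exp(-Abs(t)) 2/(ν^2 + 1)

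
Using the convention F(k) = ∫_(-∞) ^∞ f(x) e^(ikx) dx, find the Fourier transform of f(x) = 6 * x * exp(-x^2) 3 * I * sqrt(pi) * k * exp(-k^2/4) 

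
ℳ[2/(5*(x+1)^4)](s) gamma(s)*gamma(4 - s)/15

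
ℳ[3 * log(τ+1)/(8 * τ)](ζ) -3 * pi * csc(pi * ζ)/(8 * ζ - 8)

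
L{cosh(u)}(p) p/(p^2 - 1)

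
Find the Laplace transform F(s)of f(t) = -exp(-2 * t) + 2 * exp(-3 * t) 2/(s + 3) - 1/(s + 2)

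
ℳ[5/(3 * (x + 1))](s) 5 * pi * csc(pi * s)/3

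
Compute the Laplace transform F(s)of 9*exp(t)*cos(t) 9*(s - 1)/((s - 1)^2 + 1)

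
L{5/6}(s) 5/(6*s)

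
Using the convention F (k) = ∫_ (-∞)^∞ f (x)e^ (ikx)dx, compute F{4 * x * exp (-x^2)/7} 2 * I * sqrt (pi) * k * exp (-k^2/4)/7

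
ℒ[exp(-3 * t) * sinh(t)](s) 1/((s + 3)^2 - 1)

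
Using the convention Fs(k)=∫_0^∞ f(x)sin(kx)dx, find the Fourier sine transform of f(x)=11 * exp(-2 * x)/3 11 * k/(3 * (k^2 + 4))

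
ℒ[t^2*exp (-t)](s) 2/ (s + 1) ^3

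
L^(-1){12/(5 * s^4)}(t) 2 * t^3/5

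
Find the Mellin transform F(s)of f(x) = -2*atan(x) pi*sec(pi*s/2)/s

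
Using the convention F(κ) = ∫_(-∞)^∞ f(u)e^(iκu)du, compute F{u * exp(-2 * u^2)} sqrt(2) * I * sqrt(pi) * κ * exp(-κ^2/8)/8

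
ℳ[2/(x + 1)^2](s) -2*pi*(s - 1)/sin(pi*s)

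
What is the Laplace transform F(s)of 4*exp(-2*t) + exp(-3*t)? 4/(s + 2) + 1/(s + 3)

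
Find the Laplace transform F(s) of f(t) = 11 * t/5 11/(5 * s^2) 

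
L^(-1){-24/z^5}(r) -r^4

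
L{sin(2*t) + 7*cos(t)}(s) 7*s/(s^2 + 1) + 2/(s^2 + 4)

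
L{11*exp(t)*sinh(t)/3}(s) 11/(3*s*(s - 2))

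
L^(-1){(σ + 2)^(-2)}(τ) τ * exp(-2 * τ)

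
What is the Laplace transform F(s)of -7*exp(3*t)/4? -7/(4*s - 12)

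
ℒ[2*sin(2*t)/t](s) 2*atan(2/s)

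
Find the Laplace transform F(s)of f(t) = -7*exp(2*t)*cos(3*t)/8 7*(2 - s)/(8*((s - 2)^2+9))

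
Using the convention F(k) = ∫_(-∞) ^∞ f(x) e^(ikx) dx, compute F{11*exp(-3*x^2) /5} 11*sqrt(3)*sqrt(pi)*exp(-k^2/12) /15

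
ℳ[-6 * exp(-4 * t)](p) -6 * gamma(p)/2^(2 * p)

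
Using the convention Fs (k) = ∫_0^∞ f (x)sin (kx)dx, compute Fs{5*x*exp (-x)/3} 10*k/ (3*(k^2 + 1)^2)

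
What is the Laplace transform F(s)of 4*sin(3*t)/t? 4*atan(3/s)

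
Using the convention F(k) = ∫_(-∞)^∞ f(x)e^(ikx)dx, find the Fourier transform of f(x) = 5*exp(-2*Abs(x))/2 10/(k^2 + 4)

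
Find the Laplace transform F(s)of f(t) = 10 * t 10/s^2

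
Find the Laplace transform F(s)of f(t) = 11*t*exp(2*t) 11/(s - 2)^2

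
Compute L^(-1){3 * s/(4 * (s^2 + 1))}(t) 3 * cos(t)/4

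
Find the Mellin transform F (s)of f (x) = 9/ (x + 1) 9*pi*csc (pi*s)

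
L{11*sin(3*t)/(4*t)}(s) 11*atan(3/s)/4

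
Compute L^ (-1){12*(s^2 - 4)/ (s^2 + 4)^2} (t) 12*t*cos (2*t)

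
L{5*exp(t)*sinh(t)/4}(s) 5/(4*s*(s - 2))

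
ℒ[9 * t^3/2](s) 27/s^4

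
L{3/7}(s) 3/(7 * s)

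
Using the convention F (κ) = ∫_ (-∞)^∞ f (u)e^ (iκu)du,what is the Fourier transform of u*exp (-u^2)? I*sqrt (pi)*κ*exp (-κ^2/4)/2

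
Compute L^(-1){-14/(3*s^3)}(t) -7*t^2/3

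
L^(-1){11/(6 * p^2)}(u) 11 * u/6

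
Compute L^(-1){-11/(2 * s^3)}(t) -11 * t^2/4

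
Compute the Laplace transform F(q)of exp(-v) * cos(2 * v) (q + 1)/((q + 1)^2 + 4)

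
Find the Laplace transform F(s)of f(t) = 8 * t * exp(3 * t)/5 8/(5 * (s - 3)^2)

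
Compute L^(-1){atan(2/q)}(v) sin(2 * v)/v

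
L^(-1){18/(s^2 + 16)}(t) 9*sin(4*t)/2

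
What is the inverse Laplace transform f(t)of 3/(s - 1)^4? t^3*exp(t)/2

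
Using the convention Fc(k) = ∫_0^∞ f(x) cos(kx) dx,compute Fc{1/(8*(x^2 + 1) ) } pi*exp(-k) /16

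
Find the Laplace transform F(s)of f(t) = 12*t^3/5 72/(5*s^4)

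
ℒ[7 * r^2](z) 14/z^3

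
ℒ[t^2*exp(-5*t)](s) 2/(s + 5)^3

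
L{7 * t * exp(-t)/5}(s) 7/(5 * (s + 1)^2)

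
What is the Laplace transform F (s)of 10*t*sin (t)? 20*s/ (s^2 + 1)^2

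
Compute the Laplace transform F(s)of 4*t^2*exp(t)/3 8/(3*(s - 1)^3)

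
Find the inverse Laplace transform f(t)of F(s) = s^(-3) t^2/2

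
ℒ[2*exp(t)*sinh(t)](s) 2/(s*(s - 2))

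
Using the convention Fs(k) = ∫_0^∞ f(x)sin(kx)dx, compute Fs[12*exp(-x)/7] 12*k/(7*(k^2 + 1))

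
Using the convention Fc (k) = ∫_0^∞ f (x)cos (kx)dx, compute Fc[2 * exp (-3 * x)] 6/ (k^2+9)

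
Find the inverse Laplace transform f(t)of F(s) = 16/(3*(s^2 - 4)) 8*sinh(2*t)/3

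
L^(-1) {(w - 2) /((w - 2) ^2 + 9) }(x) exp(2*x)*cos(3*x) 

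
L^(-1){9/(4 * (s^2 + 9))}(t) 3 * sin(3 * t)/4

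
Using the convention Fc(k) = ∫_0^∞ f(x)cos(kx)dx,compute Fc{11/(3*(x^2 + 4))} 11*pi*exp(-2*k)/12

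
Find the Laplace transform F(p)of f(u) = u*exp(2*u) (p - 2)^(-2)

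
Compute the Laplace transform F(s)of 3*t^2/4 3/(2*s^3)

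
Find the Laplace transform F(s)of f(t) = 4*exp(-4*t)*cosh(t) 4*(s + 4)/((s + 4)^2 - 1)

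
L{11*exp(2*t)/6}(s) 11/(6*(s - 2))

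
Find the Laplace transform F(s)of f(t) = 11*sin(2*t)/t 11*atan(2/s)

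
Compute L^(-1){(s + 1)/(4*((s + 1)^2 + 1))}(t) exp(-t)*cos(t)/4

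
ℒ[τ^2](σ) 2/σ^3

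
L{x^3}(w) 6/w^4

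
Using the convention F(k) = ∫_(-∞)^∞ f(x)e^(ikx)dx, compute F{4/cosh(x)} 4*pi/cosh(pi*k/2)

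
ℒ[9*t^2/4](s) 9/(2*s^3)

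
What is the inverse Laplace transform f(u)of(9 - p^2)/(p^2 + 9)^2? -u*cos(3*u)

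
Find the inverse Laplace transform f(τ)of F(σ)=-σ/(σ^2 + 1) -cos(τ)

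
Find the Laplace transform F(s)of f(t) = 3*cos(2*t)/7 3*s/(7*(s^2 + 4))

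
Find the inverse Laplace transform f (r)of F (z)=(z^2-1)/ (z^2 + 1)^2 r*cos (r)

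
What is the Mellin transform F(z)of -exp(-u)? -gamma(z)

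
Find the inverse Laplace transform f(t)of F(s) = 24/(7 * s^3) 12 * t^2/7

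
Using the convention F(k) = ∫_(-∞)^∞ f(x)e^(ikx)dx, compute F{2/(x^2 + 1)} 2 * pi * exp(-Abs(k))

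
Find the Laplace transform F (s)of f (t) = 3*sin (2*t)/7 6/ (7*(s^2 + 4))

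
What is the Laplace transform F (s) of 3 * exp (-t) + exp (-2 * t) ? 3/ (s + 1) + 1/ (s + 2) 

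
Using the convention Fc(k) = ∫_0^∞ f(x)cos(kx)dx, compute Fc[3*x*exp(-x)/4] 3*(1 - k^2)/(4*(k^2 + 1)^2)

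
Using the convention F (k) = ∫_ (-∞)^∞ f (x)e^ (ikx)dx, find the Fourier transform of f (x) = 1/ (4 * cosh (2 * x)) pi/ (8 * cosh (pi * k/4))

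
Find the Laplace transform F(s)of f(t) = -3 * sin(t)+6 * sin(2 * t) 12/(s^2+4) - 3/(s^2+1)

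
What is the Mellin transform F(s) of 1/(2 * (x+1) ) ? pi * csc(pi * s) /2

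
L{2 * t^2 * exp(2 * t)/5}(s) 4/(5 * (s - 2)^3)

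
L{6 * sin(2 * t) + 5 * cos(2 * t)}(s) 12/(s^2 + 4) + 5 * s/(s^2 + 4)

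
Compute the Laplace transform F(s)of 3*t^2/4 3/(2*s^3)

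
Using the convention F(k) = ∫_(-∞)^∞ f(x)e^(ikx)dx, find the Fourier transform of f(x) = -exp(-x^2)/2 -sqrt(pi)*exp(-k^2/4)/2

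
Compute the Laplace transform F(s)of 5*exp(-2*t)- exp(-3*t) 5/(s + 2) - 1/(s + 3)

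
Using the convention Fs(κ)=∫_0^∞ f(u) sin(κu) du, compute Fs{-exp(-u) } -κ/(κ^2 + 1) 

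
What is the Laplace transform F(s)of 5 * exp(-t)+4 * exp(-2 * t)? 4/(s+2)+5/(s+1)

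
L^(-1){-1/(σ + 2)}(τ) -exp(-2*τ)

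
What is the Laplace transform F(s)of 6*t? 6/s^2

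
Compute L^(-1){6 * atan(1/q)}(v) 6 * sin(v)/v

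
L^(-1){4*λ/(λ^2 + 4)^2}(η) η*sin(2*η)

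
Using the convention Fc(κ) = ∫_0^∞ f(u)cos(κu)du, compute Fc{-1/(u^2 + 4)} -pi*exp(-2*κ)/4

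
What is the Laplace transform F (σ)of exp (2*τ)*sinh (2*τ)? 2/ (σ*(σ - 4))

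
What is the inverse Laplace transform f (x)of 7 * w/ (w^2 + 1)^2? 7 * x * sin (x)/2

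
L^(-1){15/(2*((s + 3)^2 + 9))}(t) 5*exp(-3*t)*sin(3*t)/2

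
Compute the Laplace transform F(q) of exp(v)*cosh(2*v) (q - 1) /((q - 1) ^2 - 4) 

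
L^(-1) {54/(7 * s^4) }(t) 9 * t^3/7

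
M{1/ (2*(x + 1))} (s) pi*csc (pi*s)/2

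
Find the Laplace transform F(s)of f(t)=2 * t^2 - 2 4/s^3 - 2/s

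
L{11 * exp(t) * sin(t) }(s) 11/((s - 1) ^2 + 1) 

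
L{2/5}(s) 2/(5*s)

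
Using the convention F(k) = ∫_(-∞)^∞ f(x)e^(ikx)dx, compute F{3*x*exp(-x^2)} 3*I*sqrt(pi)*k*exp(-k^2/4)/2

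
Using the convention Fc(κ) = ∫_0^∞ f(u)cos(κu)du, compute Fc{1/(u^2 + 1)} pi * exp(-κ)/2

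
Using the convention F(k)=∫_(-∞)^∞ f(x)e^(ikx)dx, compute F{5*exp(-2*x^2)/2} 5*sqrt(2)*sqrt(pi)*exp(-k^2/8)/4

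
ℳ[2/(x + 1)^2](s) -2 * pi * (s - 1)/sin(pi * s)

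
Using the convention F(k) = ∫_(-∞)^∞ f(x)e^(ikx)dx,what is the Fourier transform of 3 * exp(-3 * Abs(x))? 18/(k^2+9)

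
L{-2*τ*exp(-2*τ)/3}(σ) -2/(3*(σ + 2)^2)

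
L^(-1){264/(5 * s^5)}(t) 11 * t^4/5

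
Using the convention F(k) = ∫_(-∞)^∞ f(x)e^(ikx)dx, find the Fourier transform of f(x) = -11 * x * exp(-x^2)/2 -11 * I * sqrt(pi) * k * exp(-k^2/4)/4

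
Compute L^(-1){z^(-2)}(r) r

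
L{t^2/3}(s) 2/(3*s^3)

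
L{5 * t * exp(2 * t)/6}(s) 5/(6 * (s - 2)^2)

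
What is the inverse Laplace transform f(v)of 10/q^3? 5*v^2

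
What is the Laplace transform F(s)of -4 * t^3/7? -24/(7 * s^4)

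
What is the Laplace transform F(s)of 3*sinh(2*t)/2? 3/(s^2-4)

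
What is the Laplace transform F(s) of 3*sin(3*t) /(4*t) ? 3*atan(3/s) /4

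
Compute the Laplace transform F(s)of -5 -5/s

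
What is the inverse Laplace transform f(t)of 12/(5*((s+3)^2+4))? 6*exp(-3*t)*sin(2*t)/5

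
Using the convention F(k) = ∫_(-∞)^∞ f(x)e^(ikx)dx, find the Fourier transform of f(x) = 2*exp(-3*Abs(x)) 12/(k^2 + 9)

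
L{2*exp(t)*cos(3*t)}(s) 2*(s - 1)/((s - 1)^2+9)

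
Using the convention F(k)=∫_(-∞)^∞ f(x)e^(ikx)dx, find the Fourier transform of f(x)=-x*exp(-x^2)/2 -I*sqrt(pi)*k*exp(-k^2/4)/4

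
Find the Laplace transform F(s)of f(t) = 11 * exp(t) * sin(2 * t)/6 11/(3 * ((s - 1)^2 + 4))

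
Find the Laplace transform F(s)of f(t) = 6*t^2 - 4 12/s^3 - 4/s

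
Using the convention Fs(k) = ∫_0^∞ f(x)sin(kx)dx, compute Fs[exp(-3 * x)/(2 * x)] atan(k/3)/2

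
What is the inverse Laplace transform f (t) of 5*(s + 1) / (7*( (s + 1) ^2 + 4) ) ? 5*exp (-t)*cos (2*t) /7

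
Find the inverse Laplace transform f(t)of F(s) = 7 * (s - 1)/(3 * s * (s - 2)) 7 * exp(t) * cosh(t)/3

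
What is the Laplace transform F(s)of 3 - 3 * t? 3/s - 3/s^2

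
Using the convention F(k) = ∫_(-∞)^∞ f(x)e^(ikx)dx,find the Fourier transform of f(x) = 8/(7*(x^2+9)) 8*pi*exp(-3*Abs(k))/21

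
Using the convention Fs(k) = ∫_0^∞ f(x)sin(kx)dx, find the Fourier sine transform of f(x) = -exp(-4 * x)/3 -k/(3 * k^2 + 48)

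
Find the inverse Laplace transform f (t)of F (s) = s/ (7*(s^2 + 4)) cos (2*t)/7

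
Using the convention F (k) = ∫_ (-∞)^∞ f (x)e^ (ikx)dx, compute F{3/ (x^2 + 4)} 3*pi*exp (-2*Abs (k))/2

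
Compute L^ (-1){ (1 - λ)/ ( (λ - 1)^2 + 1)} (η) -exp (η)*cos (η)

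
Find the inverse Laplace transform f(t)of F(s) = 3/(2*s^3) 3*t^2/4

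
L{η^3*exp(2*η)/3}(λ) 2/(λ - 2)^4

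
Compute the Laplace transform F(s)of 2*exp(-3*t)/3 2/(3*(s + 3))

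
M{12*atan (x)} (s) -6*pi*sec (pi*s/2)/s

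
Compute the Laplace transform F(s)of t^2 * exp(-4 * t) 2/(s + 4)^3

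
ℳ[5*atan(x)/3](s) -5*pi*sec(pi*s/2)/(6*s)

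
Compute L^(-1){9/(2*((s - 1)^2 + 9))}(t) 3*exp(t)*sin(3*t)/2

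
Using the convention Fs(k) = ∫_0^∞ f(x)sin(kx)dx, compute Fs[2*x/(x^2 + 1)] pi*exp(-k)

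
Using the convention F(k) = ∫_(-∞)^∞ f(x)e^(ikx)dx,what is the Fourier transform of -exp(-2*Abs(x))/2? -2/(k^2 + 4)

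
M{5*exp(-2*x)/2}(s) 5*gamma(s)/(2*2^s)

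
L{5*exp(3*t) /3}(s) 5/(3*(s - 3) ) 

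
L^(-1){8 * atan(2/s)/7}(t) 8 * sin(2 * t)/(7 * t)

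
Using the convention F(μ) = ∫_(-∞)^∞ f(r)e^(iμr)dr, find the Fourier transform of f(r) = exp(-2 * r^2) sqrt(2) * sqrt(pi) * exp(-μ^2/8)/2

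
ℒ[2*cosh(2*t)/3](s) 2*s/(3*(s^2 - 4))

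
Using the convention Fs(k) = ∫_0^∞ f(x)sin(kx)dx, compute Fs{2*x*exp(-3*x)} 12*k/(k^2 + 9)^2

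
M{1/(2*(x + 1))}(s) pi*csc(pi*s)/2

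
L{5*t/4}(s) 5/(4*s^2)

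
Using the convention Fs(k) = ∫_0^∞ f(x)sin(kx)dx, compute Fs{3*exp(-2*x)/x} 3*atan(k/2)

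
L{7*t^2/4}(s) 7/(2*s^3)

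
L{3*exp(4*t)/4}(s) 3/(4*(s - 4))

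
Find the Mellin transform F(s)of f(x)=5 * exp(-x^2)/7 5 * gamma(s/2)/14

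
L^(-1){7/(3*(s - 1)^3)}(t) 7*t^2*exp(t)/6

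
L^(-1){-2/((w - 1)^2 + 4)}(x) -exp(x)*sin(2*x)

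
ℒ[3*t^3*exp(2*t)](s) 18/(s - 2)^4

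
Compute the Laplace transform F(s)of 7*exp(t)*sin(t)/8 7/(8*((s - 1)^2 + 1))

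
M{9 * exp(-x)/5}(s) 9 * gamma(s)/5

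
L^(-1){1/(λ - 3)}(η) exp(3 * η)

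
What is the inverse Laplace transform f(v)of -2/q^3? -v^2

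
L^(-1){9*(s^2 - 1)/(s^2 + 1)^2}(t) 9*t*cos(t)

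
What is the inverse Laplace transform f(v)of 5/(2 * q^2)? 5 * v/2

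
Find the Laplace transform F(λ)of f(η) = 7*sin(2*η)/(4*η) 7*atan(2/λ)/4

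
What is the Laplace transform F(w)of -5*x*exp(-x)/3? -5/(3*(w+1)^2)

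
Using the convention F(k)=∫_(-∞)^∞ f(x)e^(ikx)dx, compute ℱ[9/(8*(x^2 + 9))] 3*pi*exp(-3*Abs(k))/8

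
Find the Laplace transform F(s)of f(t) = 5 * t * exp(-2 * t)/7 5/(7 * (s+2)^2)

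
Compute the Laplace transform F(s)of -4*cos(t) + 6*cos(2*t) 6*s/(s^2 + 4) - 4*s/(s^2 + 1)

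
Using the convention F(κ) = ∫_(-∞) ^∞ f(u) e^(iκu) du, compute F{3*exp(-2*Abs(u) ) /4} 3/(κ^2 + 4) 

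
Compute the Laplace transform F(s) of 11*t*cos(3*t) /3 11*(s^2-9) /(3*(s^2 + 9) ^2) 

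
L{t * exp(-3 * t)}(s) (s+3)^(-2)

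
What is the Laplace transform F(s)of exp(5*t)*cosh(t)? (s - 5)/((s - 5)^2 - 1)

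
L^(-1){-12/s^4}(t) -2*t^3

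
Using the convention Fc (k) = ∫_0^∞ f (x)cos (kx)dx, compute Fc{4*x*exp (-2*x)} 4*(4 - k^2)/ (k^2+4)^2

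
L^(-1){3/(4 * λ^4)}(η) η^3/8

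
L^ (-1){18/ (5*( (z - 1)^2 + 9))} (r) 6*exp (r)*sin (3*r)/5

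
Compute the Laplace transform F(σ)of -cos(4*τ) -σ/(σ^2+16)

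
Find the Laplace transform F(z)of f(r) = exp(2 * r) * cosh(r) (z - 2)/((z - 2)^2-1)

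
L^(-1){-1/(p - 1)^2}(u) -u*exp(u)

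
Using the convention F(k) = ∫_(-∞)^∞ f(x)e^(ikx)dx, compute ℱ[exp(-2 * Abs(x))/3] 4/(3 * (k^2 + 4))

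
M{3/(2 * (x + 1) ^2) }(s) -3 * pi * (s - 1) /(2 * sin(pi * s) ) 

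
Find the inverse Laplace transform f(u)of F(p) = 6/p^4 u^3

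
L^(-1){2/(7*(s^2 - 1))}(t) 2*sinh(t)/7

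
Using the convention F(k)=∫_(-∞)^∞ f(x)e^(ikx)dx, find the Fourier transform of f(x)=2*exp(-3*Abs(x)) 12/(k^2 + 9)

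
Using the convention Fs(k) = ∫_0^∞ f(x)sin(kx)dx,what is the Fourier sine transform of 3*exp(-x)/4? 3*k/(4*(k^2 + 1))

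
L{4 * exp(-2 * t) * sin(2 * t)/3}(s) 8/(3 * ((s + 2)^2 + 4))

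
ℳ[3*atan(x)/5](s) -3*pi*sec(pi*s/2)/(10*s)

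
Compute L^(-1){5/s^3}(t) 5 * t^2/2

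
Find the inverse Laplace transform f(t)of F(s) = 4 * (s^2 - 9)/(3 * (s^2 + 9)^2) 4 * t * cos(3 * t)/3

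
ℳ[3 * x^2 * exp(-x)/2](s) 3 * gamma(s + 2)/2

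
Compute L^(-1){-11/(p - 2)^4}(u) -11*u^3*exp(2*u)/6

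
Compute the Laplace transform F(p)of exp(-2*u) 1/(p + 2)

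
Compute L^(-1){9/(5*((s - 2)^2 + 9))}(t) 3*exp(2*t)*sin(3*t)/5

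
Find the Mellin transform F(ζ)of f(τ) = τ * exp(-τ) gamma(ζ+1)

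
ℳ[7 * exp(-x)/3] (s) 7 * gamma(s)/3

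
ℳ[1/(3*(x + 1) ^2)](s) (-pi*s + pi) /(3*sin(pi*s) ) 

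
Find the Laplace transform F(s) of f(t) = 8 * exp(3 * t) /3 8/(3 * (s - 3) ) 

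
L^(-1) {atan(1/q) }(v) sin(v) /v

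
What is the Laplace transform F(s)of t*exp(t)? (s - 1)^(-2)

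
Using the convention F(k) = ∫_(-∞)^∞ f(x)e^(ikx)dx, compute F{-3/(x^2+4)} -3*pi*exp(-2*Abs(k))/2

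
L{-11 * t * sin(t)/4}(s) -11 * s/(2 * (s^2 + 1)^2)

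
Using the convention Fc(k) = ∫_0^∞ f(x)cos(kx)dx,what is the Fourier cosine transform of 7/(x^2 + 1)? 7*pi*exp(-k)/2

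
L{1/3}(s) 1/(3 * s)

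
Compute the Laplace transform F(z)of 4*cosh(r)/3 4*z/(3*(z^2 - 1))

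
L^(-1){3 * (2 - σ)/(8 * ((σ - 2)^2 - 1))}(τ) -3 * exp(2 * τ) * cosh(τ)/8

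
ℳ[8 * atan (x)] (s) -4 * pi * sec (pi * s/2)/s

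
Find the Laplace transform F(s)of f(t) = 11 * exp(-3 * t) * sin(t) 11/((s + 3)^2 + 1)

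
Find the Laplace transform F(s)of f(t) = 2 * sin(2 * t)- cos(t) 4/(s^2 + 4)- s/(s^2 + 1)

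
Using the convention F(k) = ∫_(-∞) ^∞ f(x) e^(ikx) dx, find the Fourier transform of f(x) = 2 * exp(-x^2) 2 * sqrt(pi) * exp(-k^2/4) 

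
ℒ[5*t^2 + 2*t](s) 10/s^3 + 2/s^2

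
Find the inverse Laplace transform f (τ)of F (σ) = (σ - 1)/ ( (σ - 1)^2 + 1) exp (τ) * cos (τ)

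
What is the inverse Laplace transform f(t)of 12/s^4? 2*t^3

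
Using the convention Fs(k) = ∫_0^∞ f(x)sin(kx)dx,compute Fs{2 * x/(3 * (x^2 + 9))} pi * exp(-3 * k)/3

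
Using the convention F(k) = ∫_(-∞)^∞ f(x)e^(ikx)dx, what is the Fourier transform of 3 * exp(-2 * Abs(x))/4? 3/(k^2 + 4)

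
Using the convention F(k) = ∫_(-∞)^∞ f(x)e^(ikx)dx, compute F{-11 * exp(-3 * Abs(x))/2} -33/(k^2 + 9)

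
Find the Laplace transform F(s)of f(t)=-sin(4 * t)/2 -2/(s^2 + 16)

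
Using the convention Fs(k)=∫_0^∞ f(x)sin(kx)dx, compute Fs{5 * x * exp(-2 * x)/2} 10 * k/(k^2 + 4)^2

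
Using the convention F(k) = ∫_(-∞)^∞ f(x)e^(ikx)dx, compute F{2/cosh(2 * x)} pi/cosh(pi * k/4)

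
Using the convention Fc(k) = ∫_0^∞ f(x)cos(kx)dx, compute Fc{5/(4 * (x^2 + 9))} 5 * pi * exp(-3 * k)/24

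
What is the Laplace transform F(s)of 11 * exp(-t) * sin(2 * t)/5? 22/(5 * ((s + 1)^2 + 4))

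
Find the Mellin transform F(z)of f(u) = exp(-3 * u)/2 gamma(z)/(2 * 3^z)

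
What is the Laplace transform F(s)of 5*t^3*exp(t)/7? 30/(7*(s - 1)^4)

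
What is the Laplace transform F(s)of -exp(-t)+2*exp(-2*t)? 2/(s+2) - 1/(s+1)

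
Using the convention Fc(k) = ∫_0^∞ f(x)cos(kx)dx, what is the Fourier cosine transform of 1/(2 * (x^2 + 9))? pi * exp(-3 * k)/12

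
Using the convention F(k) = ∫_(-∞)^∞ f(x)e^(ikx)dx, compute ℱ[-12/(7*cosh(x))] -12*pi/(7*cosh(pi*k/2))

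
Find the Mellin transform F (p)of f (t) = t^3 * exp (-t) gamma (p + 3)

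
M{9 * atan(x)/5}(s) -9 * pi * sec(pi * s/2)/(10 * s)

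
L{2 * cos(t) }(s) 2 * s/(s^2 + 1) 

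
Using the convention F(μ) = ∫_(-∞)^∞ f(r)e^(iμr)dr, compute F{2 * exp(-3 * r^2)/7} 2 * sqrt(3) * sqrt(pi) * exp(-μ^2/12)/21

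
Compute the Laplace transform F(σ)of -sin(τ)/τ -atan(1/σ)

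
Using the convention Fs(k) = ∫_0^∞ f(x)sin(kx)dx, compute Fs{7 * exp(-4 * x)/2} 7 * k/(2 * (k^2 + 16))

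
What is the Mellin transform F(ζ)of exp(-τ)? gamma(ζ)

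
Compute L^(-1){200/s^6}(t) 5*t^5/3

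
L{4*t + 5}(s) 4/s^2 + 5/s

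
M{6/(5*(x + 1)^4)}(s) gamma(s)*gamma(4 - s)/5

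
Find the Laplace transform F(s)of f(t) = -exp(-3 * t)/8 -1/(8 * s + 24)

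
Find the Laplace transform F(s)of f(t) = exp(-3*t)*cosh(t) (s + 3)/((s + 3)^2 - 1)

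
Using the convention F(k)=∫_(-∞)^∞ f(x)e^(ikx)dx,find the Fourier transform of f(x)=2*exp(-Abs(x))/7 4/(7*(k^2 + 1))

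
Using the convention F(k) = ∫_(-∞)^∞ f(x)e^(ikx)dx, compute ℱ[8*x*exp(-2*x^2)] sqrt(2)*I*sqrt(pi)*k*exp(-k^2/8)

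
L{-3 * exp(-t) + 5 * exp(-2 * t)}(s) 5/(s + 2) - 3/(s + 1)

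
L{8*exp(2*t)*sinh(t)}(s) 8/((s - 2)^2-1)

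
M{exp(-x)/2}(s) gamma(s)/2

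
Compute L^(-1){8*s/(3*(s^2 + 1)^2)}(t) 4*t*sin(t)/3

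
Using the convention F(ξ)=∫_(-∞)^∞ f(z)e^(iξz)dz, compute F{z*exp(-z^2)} I*sqrt(pi)*ξ*exp(-ξ^2/4)/2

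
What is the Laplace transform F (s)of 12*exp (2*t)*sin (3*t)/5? 36/ (5*( (s - 2)^2 + 9))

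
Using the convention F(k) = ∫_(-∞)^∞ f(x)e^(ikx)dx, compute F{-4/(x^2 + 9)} -4 * pi * exp(-3 * Abs(k))/3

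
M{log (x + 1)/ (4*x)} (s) -pi*csc (pi*s)/ (4*s - 4)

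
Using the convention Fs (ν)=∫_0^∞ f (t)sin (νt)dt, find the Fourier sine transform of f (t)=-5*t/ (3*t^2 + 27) -5*pi*exp (-3*ν)/6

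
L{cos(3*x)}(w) w/(w^2 + 9)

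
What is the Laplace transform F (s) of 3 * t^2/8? 3/ (4 * s^3) 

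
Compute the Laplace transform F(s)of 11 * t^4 264/s^5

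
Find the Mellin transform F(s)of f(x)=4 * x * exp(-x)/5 4 * gamma(s + 1)/5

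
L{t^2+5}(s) 2/s^3+5/s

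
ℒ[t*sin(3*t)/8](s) 3*s/(4*(s^2+9)^2)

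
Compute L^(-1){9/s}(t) 9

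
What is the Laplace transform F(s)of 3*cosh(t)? 3*s/(s^2 - 1)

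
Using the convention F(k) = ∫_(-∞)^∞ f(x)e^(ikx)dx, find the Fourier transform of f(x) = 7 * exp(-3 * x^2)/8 7 * sqrt(3) * sqrt(pi) * exp(-k^2/12)/24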